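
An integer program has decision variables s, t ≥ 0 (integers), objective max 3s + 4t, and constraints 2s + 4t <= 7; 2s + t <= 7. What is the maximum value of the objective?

9

(s,t)=(3,0): 2·3+4·0=6≤7, 2·3+1·0=6≤7, objective 9.
(s,t)=(2,0): 2·2+4·0=4≤7, 2·2+1·0=4≤7, objective 6.
The best lattice point is (3,0), giving 9.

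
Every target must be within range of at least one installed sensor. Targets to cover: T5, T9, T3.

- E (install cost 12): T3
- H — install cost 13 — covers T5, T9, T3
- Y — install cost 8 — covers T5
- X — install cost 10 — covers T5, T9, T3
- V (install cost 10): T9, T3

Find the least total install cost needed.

10

X alone covers T5, T9, T3 — every target.
Total install cost: 10.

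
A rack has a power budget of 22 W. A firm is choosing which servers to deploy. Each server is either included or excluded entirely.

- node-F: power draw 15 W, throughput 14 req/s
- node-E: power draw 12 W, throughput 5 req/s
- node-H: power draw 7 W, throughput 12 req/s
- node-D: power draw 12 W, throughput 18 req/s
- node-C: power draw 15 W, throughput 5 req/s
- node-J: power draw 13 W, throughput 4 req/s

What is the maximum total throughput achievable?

node-D: power draw 12 ≤ 22, throughput 18.
node-F + node-H: power draw 15 + 7 = 22 ≤ 22, throughput 14 + 12 = 26.
node-H + node-D: power draw 7 + 12 = 19 ≤ 22, throughput 12 + 18 = 30.
Best is node-H and node-D with total throughput 30.

30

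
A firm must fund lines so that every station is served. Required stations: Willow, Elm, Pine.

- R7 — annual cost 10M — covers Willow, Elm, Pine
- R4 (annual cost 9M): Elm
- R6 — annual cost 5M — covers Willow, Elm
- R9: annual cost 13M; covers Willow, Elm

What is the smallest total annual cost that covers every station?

10

This is an integer covering problem.
R7 alone covers Willow, Elm, Pine — every station.
Total annual cost: 10.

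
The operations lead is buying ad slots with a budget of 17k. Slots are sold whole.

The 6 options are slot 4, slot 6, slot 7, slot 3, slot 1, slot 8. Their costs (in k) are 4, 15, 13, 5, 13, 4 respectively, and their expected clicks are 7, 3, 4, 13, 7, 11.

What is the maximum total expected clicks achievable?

31

Treat it as a binary knapsack problem.
Allowing fractional choices, the relaxed optimum would be about 33.2, but ad slots are indivisible.
slot 4 + slot 3: cost 4 + 5 = 9 ≤ 17, expected clicks 7 + 13 = 20.
slot 4 + slot 3 + slot 8: cost 4 + 5 + 4 = 13 ≤ 17, expected clicks 7 + 13 + 11 = 31.
slot 3 + slot 8: cost 5 + 4 = 9 ≤ 17, expected clicks 13 + 11 = 24.
Best is slot 4, slot 3, and slot 8 with total expected clicks 31.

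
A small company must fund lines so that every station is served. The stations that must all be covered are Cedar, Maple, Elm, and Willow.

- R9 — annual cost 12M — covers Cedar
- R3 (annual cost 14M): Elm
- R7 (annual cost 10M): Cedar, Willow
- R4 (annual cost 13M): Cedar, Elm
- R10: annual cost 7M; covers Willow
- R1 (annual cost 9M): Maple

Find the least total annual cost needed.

The greedy cost-per-new-station heuristic would pick R7, R1, and R4 for 32, but a cheaper cover exists.
Choose R4, R10, and R1: together they cover Cedar, Maple, Elm, Willow — every station.
Total annual cost: 13 + 7 + 9 = 29.
No cover costs less than 29.

29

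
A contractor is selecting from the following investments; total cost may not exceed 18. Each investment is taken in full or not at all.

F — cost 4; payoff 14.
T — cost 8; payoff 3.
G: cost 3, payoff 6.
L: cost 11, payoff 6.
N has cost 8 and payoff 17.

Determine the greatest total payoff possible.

This is a 0-1 knapsack instance.
F + G + L: cost 4 + 3 + 11 = 18 ≤ 18, payoff 14 + 6 + 6 = 26.
F + N: cost 4 + 8 = 12 ≤ 18, payoff 14 + 17 = 31.
F + G + N: cost 4 + 3 + 8 = 15 ≤ 18, payoff 14 + 6 + 17 = 37.
Best is F, G, and N with total payoff 37.

37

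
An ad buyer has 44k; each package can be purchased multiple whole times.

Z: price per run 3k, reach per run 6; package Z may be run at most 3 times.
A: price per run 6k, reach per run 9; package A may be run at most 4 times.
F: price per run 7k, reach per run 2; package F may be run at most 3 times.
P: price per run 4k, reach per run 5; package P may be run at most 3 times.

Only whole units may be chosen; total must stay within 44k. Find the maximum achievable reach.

64

Take 3×Z, 4×A, and 2×P: price 41 ≤ 44, reach 3·6 + 4·9 + 2·5 = 64.
Z has the best ratio (6/3) and is taken to its limit of 3; remaining capacity is filled optimally with the others.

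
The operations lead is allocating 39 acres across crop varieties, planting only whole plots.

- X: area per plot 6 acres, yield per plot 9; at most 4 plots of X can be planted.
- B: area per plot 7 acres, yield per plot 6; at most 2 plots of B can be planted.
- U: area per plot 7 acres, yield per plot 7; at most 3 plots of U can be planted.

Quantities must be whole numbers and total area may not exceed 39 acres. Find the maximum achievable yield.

4×X, 1×B, and 1×U: area 38 ≤ 39, yield 4·9 + 1·6 + 1·7 = 49.
4×X and 2×U: area 38 ≤ 39, yield 4·9 + 2·7 = 50.
Best is 50.

50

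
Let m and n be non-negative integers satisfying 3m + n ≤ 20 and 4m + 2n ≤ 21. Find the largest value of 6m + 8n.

80

(m,n)=(0,10) is feasible, giving 80.
(m,n)=(0,9) is feasible, giving 72.
Maximum is 80 at (m,n)=(0,10).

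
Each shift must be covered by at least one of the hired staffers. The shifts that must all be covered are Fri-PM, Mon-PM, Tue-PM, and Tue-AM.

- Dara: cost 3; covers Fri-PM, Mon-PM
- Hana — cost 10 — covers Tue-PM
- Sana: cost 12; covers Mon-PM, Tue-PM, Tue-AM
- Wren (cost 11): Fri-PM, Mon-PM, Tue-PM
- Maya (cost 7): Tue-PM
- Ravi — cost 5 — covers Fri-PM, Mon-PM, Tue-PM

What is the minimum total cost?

The greedy cost-per-new-shift heuristic would pick Dara, Ravi, and Sana for 20, but a cheaper cover exists.
Choose Dara and Sana: together they cover Fri-PM, Mon-PM, Tue-PM, Tue-AM — every shift.
Total cost: 3 + 12 = 15.
No cover costs less than 15.

15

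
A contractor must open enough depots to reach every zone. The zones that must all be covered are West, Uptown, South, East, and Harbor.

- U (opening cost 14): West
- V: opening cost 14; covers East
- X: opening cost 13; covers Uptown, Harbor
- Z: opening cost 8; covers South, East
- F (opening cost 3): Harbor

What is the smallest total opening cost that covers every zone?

Choose U, X, and Z: together they cover West, Uptown, South, East, Harbor — every zone.
Total opening cost: 14 + 13 + 8 = 35.

35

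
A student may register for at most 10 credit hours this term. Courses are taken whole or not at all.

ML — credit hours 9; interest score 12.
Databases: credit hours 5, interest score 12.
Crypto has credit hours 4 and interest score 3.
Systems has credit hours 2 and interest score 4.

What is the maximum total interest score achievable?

This is a 0-1 knapsack instance.
Allowing fractional choices, the relaxed optimum would be about 20.0, but courses are indivisible.
Databases: credit hours 5 ≤ 10, interest score 12.
Databases + Crypto: credit hours 5 + 4 = 9 ≤ 10, interest score 12 + 3 = 15.
Databases + Systems: credit hours 5 + 2 = 7 ≤ 10, interest score 12 + 4 = 16.
Best is Databases and Systems with total interest score 16.

16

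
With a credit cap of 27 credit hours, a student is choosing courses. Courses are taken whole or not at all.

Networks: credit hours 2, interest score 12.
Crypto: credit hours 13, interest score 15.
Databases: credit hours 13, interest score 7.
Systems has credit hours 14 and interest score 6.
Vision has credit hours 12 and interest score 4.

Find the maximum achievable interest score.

31

Allowing fractional choices, the relaxed optimum would be about 33.5, but courses are indivisible.
Networks + Crypto + Vision: credit hours 2 + 13 + 12 = 27 ≤ 27, interest score 12 + 15 + 4 = 31.
Networks + Crypto: credit hours 2 + 13 = 15 ≤ 27, interest score 12 + 15 = 27.
Best is Networks, Crypto, and Vision with total interest score 31.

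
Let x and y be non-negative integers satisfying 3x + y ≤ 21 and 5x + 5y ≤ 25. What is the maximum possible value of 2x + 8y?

40

(x,y)=(0,5): 3·0+1·5=5≤21, 5·0+5·5=25≤25, objective 40.
(x,y)=(1,4): 3·1+1·4=7≤21, 5·1+5·4=25≤25, objective 34.
The best lattice point is (0,5), giving 40.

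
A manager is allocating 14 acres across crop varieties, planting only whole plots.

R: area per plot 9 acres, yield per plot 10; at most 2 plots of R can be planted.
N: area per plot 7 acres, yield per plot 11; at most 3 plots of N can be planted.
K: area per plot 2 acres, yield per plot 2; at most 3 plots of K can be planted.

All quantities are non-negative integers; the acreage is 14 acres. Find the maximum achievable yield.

22

Take 2×N: area 14 ≤ 14, yield 2·11 = 22.
No other integer combination yields more.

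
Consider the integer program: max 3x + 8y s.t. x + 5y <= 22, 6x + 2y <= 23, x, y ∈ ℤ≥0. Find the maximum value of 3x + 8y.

The continuous relaxation peaks at (2.54, 3.89) with value 38.75; rounding to a feasible lattice point costs some objective.
(x,y)=(2,4) is feasible, giving 38.
(x,y)=(1,4) is feasible, giving 35.
(x,y)=(2,3) is feasible, giving 30.
(x,y)=(1,3) is feasible, giving 27.
The best lattice point is (2,4), giving 38.

38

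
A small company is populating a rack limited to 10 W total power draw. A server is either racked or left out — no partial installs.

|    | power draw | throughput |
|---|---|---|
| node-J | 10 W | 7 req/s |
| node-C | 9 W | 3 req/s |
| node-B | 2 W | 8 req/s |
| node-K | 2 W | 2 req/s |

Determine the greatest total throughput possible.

node-J: power draw 10 ≤ 10, throughput 7.
node-B: power draw 2 ≤ 10, throughput 8.
node-B + node-K: power draw 2 + 2 = 4 ≤ 10, throughput 8 + 2 = 10.
Best is node-B and node-K with total throughput 10.

10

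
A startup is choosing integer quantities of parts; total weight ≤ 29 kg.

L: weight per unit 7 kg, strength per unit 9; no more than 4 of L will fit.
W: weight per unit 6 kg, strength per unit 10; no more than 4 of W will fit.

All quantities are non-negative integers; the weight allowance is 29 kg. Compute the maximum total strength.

40

W has the best ratio (10/6); taking only W gives at most 4×10 = 40 (stopped by the weight limit).
Optimal: 4×W: weight 24 ≤ 29, strength 4·10 = 40.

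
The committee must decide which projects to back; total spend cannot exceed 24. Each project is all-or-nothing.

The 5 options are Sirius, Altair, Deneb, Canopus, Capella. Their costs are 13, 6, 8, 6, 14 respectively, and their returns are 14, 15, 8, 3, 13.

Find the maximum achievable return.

Allowing fractional choices, the relaxed optimum would be about 34.0, but projects are indivisible.
Altair + Capella: cost 6 + 14 = 20 ≤ 24, return 15 + 13 = 28.
Sirius + Altair: cost 13 + 6 = 19 ≤ 24, return 14 + 15 = 29.
Best is Sirius and Altair with total return 29.

29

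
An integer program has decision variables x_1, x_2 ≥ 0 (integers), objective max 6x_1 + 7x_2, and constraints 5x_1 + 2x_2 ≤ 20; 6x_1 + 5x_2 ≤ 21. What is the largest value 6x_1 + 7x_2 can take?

(x_1,x_2)=(0,4): 5·0+2·4=8≤20, 6·0+5·4=20≤21, objective 28.
(x_1,x_2)=(1,3): 5·1+2·3=11≤20, 6·1+5·3=21≤21, objective 27.
(x_1,x_2)=(0,3): 5·0+2·3=6≤20, 6·0+5·3=15≤21, objective 21.
Maximum is 28 at (x_1,x_2)=(0,4).

28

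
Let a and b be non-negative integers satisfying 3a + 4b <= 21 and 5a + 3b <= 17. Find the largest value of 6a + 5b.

26

The continuous relaxation peaks at (0.455, 4.91) with value 27.27; rounding to a feasible lattice point costs some objective.
(a,b)=(1,4): 3·1+4·4=19≤21, 5·1+3·4=17≤17, objective 26.
(a,b)=(0,5): 3·0+4·5=20≤21, 5·0+3·5=15≤17, objective 25.
(a,b)=(1,3): 3·1+4·3=15≤21, 5·1+3·3=14≤17, objective 21.
No feasible integer point exceeds 26.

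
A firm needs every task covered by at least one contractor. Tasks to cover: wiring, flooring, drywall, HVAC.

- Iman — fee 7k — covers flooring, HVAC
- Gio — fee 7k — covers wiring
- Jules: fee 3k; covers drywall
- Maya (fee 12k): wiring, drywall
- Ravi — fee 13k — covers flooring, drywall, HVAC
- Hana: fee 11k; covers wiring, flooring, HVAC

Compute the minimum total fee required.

14

This is an integer covering problem.
The greedy cost-per-new-task heuristic would pick Jules, Iman, and Gio for 17, but a cheaper cover exists.
Choose Jules and Hana: together they cover wiring, flooring, drywall, HVAC — every task.
Total fee: 3 + 11 = 14.
No cover costs less than 14.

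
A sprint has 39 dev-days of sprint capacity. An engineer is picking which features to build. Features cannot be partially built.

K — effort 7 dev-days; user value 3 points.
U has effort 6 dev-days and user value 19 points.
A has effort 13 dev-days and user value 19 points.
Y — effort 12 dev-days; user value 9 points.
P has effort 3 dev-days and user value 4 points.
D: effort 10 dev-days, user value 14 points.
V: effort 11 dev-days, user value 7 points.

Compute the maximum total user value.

Allowing fractional choices, the relaxed optimum would be about 61.2, but features are indivisible.
K + U + A + D: effort 7 + 6 + 13 + 10 = 36 ≤ 39, user value 3 + 19 + 19 + 14 = 55.
K + U + A + P + D: effort 7 + 6 + 13 + 3 + 10 = 39 ≤ 39, user value 3 + 19 + 19 + 4 + 14 = 59.
U + A + P + D: effort 6 + 13 + 3 + 10 = 32 ≤ 39, user value 19 + 19 + 4 + 14 = 56.
Best is K, U, A, P, and D with total user value 59.

59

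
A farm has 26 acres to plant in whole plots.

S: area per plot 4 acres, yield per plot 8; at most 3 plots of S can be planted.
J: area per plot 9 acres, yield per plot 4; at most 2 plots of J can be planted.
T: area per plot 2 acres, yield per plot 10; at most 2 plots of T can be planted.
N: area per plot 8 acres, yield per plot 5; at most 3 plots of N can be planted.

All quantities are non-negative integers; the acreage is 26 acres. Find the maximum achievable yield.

49

T has the best ratio (10/2); taking only T gives at most 2×10 = 20 (stopped by the supply cap of 2).
Mixing does better — 3×S, 2×T, and 1×N: area 24 ≤ 26, yield 3·8 + 2·10 + 1·5 = 49.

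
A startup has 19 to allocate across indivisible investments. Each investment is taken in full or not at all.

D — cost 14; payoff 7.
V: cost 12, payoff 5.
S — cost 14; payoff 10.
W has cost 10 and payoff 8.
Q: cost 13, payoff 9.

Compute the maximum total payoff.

S: cost 14 ≤ 19, payoff 10.
Q: cost 13 ≤ 19, payoff 9.
Best is S with total payoff 10.

10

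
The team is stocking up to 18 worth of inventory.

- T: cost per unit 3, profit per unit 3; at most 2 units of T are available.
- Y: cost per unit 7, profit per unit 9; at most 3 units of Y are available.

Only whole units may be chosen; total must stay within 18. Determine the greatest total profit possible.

Take 1×T and 2×Y: cost 17 ≤ 18, profit 1·3 + 2·9 = 21.
No other integer combination yields more.

21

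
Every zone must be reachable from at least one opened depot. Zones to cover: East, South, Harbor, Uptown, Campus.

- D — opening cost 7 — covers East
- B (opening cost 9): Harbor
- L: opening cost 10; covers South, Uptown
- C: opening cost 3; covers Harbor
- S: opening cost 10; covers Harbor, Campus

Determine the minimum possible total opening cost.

This is a weighted set-cover instance.
The greedy cost-per-new-zone heuristic would pick C, L, D, and S for 30, but a cheaper cover exists.
Choose D, L, and S: together they cover East, South, Harbor, Uptown, Campus — every zone.
Total opening cost: 7 + 10 + 10 = 27.
No cover costs less than 27.

27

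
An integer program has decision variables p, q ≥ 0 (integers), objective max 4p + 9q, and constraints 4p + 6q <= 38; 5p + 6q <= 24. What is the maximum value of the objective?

(p,q)=(0,4): 4·0+6·4=24≤38, 5·0+6·4=24≤24, objective 36.
(p,q)=(1,3): 4·1+6·3=22≤38, 5·1+6·3=23≤24, objective 31.
(p,q)=(0,3): 4·0+6·3=18≤38, 5·0+6·3=18≤24, objective 27.
Maximum is 36 at (p,q)=(0,4).

36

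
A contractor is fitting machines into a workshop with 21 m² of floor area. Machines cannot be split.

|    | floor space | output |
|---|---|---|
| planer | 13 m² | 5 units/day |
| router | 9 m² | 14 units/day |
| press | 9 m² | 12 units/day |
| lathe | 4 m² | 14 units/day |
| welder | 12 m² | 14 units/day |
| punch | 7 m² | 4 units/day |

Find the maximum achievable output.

32

Treat it as a binary knapsack problem.
press + lathe + punch: floor space 9 + 4 + 7 = 20 ≤ 21, output 12 + 14 + 4 = 30.
router + lathe: floor space 9 + 4 = 13 ≤ 21, output 14 + 14 = 28.
router + lathe + punch: floor space 9 + 4 + 7 = 20 ≤ 21, output 14 + 14 + 4 = 32.
Best is router, lathe, and punch with total output 32.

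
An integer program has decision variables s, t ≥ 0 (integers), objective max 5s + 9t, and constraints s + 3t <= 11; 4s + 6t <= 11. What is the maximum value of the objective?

14

The continuous relaxation peaks at (0, 1.83) with value 16.50; rounding to a feasible lattice point costs some objective.
(s,t)=(1,1): 1·1+3·1=4≤11, 4·1+6·1=10≤11, objective 14.
(s,t)=(2,0): 1·2+3·0=2≤11, 4·2+6·0=8≤11, objective 10.
(s,t)=(0,1): 1·0+3·1=3≤11, 4·0+6·1=6≤11, objective 9.
No feasible integer point exceeds 14.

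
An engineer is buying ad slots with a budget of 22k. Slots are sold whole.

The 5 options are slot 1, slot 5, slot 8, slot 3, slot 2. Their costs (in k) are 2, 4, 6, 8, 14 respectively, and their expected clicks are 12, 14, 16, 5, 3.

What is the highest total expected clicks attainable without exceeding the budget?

Take slot 1, slot 5, slot 8, and slot 3: cost 2 + 4 + 6 + 8 = 20 ≤ 22, expected clicks 12 + 14 + 16 + 5 = 47.
No other feasible combination does better.

47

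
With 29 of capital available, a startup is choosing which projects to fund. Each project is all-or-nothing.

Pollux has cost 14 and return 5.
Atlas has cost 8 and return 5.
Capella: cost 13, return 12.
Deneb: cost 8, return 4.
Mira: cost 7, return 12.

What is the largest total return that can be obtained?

29

Atlas + Capella + Mira: cost 8 + 13 + 7 = 28 ≤ 29, return 5 + 12 + 12 = 29.
Capella + Deneb + Mira: cost 13 + 8 + 7 = 28 ≤ 29, return 12 + 4 + 12 = 28.
Best is Atlas, Capella, and Mira with total return 29.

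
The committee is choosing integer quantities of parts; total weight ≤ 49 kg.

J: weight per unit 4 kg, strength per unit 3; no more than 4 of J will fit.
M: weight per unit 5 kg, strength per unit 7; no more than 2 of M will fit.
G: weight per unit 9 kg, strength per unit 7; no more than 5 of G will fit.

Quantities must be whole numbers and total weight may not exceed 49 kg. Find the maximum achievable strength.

44

M has the best ratio (7/5); taking only M gives at most 2×7 = 14 (stopped by the supply cap of 2).
Mixing does better — 3×J, 2×M, and 3×G: weight 49 ≤ 49, strength 3·3 + 2·7 + 3·7 = 44.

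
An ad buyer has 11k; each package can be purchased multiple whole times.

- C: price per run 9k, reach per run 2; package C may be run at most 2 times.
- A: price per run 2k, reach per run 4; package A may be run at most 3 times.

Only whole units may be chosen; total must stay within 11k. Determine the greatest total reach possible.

This is a bounded integer knapsack.
A has the best ratio (4/2); taking only A gives at most 3×4 = 12 (stopped by the supply cap of 3).
Optimal: 3×A: price 6 ≤ 11, reach 3·4 = 12.

12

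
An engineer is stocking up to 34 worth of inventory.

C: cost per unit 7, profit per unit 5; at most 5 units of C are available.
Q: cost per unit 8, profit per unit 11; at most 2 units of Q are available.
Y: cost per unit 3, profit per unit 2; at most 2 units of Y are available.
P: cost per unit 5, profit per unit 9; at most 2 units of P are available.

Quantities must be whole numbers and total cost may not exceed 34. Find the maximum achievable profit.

45

2×Q, 2×Y, and 2×P: cost 32 ≤ 34, profit 2·11 + 2·2 + 2·9 = 44.
1×C, 2×Q, and 2×P: cost 33 ≤ 34, profit 1·5 + 2·11 + 2·9 = 45.
Best is 45.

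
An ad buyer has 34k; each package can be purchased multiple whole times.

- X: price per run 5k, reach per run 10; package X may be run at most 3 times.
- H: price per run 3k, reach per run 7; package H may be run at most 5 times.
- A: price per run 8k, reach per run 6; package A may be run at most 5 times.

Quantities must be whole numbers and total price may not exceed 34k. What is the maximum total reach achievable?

65

This is a bounded integer knapsack.
Take 3×X and 5×H: price 30 ≤ 34, reach 3·10 + 5·7 = 65.
H has the best ratio (7/3) and is taken to its limit of 5; remaining capacity is filled optimally with the others.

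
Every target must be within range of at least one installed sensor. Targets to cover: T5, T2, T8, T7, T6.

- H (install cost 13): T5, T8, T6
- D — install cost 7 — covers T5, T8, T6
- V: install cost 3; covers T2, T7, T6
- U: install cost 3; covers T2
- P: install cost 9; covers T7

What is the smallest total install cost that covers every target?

Choose D and V: together they cover T5, T2, T8, T7, T6 — every target.
Total install cost: 7 + 3 = 10.
No cover costs less than 10.

10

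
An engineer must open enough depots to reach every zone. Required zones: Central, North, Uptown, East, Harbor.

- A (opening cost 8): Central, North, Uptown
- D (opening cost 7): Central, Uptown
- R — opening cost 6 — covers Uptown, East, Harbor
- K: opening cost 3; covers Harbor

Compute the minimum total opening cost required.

Choose A and R: together they cover Central, North, Uptown, East, Harbor — every zone.
Total opening cost: 8 + 6 = 14.
No cover costs less than 14.

14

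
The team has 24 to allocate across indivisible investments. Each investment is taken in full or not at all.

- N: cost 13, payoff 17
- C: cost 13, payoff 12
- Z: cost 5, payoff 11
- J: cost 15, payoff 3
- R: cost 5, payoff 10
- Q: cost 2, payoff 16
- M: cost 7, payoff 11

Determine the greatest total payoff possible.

Allowing fractional choices, the relaxed optimum would be about 54.5, but investments are indivisible.
Z + R + Q + M: cost 5 + 5 + 2 + 7 = 19 ≤ 24, payoff 11 + 10 + 16 + 11 = 48.
N + Q + M: cost 13 + 2 + 7 = 22 ≤ 24, payoff 17 + 16 + 11 = 44.
N + Z + Q: cost 13 + 5 + 2 = 20 ≤ 24, payoff 17 + 11 + 16 = 44.
Best is Z, R, Q, and M with total payoff 48.

48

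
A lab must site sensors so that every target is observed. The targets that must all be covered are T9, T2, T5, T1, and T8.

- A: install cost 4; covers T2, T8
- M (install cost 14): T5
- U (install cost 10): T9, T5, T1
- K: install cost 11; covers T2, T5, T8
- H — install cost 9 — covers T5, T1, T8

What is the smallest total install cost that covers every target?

Choose A and U: together they cover T9, T2, T5, T1, T8 — every target.
Total install cost: 4 + 10 = 14.
No cover costs less than 14.

14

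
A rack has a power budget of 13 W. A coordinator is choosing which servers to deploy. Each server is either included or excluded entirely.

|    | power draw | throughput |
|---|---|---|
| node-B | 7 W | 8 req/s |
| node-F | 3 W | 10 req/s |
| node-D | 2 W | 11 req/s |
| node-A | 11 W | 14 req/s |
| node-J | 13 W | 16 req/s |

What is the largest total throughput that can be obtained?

29

This is an integer program with binary decision variables.
node-B + node-F + node-D: power draw 7 + 3 + 2 = 12 ≤ 13, throughput 8 + 10 + 11 = 29.
node-F + node-D: power draw 3 + 2 = 5 ≤ 13, throughput 10 + 11 = 21.
node-D + node-A: power draw 2 + 11 = 13 ≤ 13, throughput 11 + 14 = 25.
Best is node-B, node-F, and node-D with total throughput 29.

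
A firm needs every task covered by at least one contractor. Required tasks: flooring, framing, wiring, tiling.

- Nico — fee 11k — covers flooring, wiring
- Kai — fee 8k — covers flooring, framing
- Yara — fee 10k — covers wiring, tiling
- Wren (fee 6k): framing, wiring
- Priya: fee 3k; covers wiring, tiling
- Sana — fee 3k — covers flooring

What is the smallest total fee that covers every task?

11

The greedy cost-per-new-task heuristic would pick Priya, Sana, and Wren for 12, but a cheaper cover exists.
Choose Kai and Priya: together they cover flooring, framing, wiring, tiling — every task.
Total fee: 8 + 3 = 11.
No cover costs less than 11.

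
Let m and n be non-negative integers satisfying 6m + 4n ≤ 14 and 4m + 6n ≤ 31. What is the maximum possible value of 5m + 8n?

24

Relaxing integrality, the LP optimum is 28.00 at (m,n) = (0, 3.5), which is not an integer point.
(m,n)=(0,3): 6·0+4·3=12≤14, 4·0+6·3=18≤31, objective 24.
(m,n)=(1,2): 6·1+4·2=14≤14, 4·1+6·2=16≤31, objective 21.
(m,n)=(0,2): 6·0+4·2=8≤14, 4·0+6·2=12≤31, objective 16.
Maximum is 24 at (m,n)=(0,3).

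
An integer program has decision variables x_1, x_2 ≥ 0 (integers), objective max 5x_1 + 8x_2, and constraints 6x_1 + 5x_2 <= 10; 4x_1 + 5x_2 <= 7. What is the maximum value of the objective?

The continuous relaxation peaks at (0, 1.4) with value 11.20; rounding to a feasible lattice point costs some objective.
(x_1,x_2)=(0,1): 6·0+5·1=5≤10, 4·0+5·1=5≤7, objective 8.
(x_1,x_2)=(1,0): 6·1+5·0=6≤10, 4·1+5·0=4≤7, objective 5.
(x_1,x_2)=(0,0): 6·0+5·0=0≤10, 4·0+5·0=0≤7, objective 0.
The best lattice point is (0,1), giving 8.

8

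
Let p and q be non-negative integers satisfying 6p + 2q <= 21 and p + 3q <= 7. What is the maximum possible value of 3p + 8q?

19

Relaxing integrality, the LP optimum is 19.69 at (p,q) = (3.06, 1.31), which is not an integer point.
(p,q)=(1,2): 6·1+2·2=10≤21, 1·1+3·2=7≤7, objective 19.
(p,q)=(3,1): 6·3+2·1=20≤21, 1·3+3·1=6≤7, objective 17.
(p,q)=(0,2): 6·0+2·2=4≤21, 1·0+3·2=6≤7, objective 16.
(p,q)=(2,1): 6·2+2·1=14≤21, 1·2+3·1=5≤7, objective 14.
Maximum is 19 at (p,q)=(1,2).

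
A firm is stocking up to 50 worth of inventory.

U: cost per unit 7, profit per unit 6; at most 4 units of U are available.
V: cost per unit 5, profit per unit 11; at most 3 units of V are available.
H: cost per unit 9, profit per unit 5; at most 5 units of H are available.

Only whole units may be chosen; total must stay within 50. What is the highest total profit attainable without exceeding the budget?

57

Take 4×U and 3×V: cost 43 ≤ 50, profit 4·6 + 3·11 = 57.
V has the best ratio (11/5) and is taken to its limit of 3; remaining capacity is filled optimally with the others.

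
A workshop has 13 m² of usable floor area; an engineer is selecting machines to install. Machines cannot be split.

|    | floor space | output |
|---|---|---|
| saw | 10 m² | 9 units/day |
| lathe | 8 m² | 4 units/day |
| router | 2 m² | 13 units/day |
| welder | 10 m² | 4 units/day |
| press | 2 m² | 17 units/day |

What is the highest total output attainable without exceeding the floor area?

34

This is an integer program with binary decision variables.
Allowing fractional choices, the relaxed optimum would be about 38.1, but machines are indivisible.
router + press: floor space 2 + 2 = 4 ≤ 13, output 13 + 17 = 30.
lathe + router + press: floor space 8 + 2 + 2 = 12 ≤ 13, output 4 + 13 + 17 = 34.
Best is lathe, router, and press with total output 34.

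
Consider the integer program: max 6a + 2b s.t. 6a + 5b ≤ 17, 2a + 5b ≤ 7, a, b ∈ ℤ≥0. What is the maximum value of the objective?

(a,b)=(2,0) is feasible, giving 12.
(a,b)=(1,1) is feasible, giving 8.
(a,b)=(1,0) is feasible, giving 6.
The best lattice point is (2,0), giving 12.

12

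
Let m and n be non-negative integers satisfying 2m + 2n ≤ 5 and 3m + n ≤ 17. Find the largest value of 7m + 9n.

(m,n)=(0,2): 2·0+2·2=4≤5, 3·0+1·2=2≤17, objective 18.
(m,n)=(1,1): 2·1+2·1=4≤5, 3·1+1·1=4≤17, objective 16.
The best lattice point is (0,2), giving 18.

18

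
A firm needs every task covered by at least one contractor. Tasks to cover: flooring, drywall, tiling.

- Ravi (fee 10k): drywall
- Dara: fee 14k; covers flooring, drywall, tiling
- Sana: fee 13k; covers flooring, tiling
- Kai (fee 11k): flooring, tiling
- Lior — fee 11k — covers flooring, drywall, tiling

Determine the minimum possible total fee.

Lior alone covers flooring, drywall, tiling — every task.
Total fee: 11.
No cover costs less than 11.

11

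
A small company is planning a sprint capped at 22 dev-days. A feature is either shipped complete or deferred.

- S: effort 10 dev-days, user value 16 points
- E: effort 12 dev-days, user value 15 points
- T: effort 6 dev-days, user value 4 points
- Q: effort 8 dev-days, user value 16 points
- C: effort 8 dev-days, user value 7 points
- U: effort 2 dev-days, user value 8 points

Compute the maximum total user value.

Treat it as a binary knapsack problem.
Allowing fractional choices, the relaxed optimum would be about 42.5, but features are indivisible.
S + Q: effort 10 + 8 = 18 ≤ 22, user value 16 + 16 = 32.
E + Q + U: effort 12 + 8 + 2 = 22 ≤ 22, user value 15 + 16 + 8 = 39.
S + Q + U: effort 10 + 8 + 2 = 20 ≤ 22, user value 16 + 16 + 8 = 40.
Best is S, Q, and U with total user value 40.

40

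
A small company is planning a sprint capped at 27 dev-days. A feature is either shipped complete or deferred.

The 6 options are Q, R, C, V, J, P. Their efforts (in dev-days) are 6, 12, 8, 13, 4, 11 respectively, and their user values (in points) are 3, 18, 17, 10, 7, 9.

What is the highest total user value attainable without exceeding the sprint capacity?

42

Treat it as a binary knapsack problem.
Q + R + C: effort 6 + 12 + 8 = 26 ≤ 27, user value 3 + 18 + 17 = 38.
R + C + J: effort 12 + 8 + 4 = 24 ≤ 27, user value 18 + 17 + 7 = 42.
R + C: effort 12 + 8 = 20 ≤ 27, user value 18 + 17 = 35.
Best is R, C, and J with total user value 42.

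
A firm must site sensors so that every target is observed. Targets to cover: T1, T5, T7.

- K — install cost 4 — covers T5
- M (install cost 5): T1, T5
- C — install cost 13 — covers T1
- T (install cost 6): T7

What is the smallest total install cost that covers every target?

Choose M and T: together they cover T1, T5, T7 — every target.
Total install cost: 5 + 6 = 11.
No cover costs less than 11.

11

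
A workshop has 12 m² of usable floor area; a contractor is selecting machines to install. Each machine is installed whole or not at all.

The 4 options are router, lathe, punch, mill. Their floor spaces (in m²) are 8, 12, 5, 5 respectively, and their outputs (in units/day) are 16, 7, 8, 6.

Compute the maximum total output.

16

Allowing fractional choices, the relaxed optimum would be about 22.4, but machines are indivisible.
router: floor space 8 ≤ 12, output 16.
punch: floor space 5 ≤ 12, output 8.
punch + mill: floor space 5 + 5 = 10 ≤ 12, output 8 + 6 = 14.
Best is router with total output 16.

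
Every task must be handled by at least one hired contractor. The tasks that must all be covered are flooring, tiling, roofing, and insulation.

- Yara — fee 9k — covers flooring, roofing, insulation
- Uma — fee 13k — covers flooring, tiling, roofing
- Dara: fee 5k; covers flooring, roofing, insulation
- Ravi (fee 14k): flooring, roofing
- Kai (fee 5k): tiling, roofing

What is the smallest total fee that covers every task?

10

This is a weighted set-cover instance.
Choose Dara and Kai: together they cover flooring, tiling, roofing, insulation — every task.
Total fee: 5 + 5 = 10.
No cover costs less than 10.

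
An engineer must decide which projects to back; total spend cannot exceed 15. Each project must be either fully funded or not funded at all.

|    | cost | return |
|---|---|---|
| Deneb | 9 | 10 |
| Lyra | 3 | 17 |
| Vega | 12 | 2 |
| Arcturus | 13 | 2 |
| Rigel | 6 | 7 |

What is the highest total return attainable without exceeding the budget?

Allowing fractional choices, the relaxed optimum would be about 30.7, but projects are indivisible.
Deneb + Lyra: cost 9 + 3 = 12 ≤ 15, return 10 + 17 = 27.
Lyra + Rigel: cost 3 + 6 = 9 ≤ 15, return 17 + 7 = 24.
Lyra + Vega: cost 3 + 12 = 15 ≤ 15, return 17 + 2 = 19.
Best is Deneb and Lyra with total return 27.

27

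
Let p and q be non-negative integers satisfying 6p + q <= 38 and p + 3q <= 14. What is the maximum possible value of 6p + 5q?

Relaxing integrality, the LP optimum is 48.82 at (p,q) = (5.88, 2.71), which is not an integer point.
(p,q)=(6,2): 6·6+1·2=38≤38, 1·6+3·2=12≤14, objective 46.
(p,q)=(5,3): 6·5+1·3=33≤38, 1·5+3·3=14≤14, objective 45.
The best lattice point is (6,2), giving 46.

46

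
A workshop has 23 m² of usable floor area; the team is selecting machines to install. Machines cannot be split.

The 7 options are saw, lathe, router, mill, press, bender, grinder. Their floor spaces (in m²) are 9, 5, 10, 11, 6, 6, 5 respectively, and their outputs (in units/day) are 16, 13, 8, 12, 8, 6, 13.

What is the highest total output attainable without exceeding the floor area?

This is a 0-1 knapsack instance.
Take saw, lathe, and grinder: floor space 9 + 5 + 5 = 19 ≤ 23, output 16 + 13 + 13 = 42.
No other feasible combination does better.

42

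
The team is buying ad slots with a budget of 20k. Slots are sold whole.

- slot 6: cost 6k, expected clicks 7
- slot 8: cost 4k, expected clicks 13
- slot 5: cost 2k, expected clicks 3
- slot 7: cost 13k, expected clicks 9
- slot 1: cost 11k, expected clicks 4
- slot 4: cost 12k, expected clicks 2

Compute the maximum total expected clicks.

Allowing fractional choices, the relaxed optimum would be about 28.5, but ad slots are indivisible.
slot 8 + slot 7: cost 4 + 13 = 17 ≤ 20, expected clicks 13 + 9 = 22.
slot 8 + slot 5 + slot 7: cost 4 + 2 + 13 = 19 ≤ 20, expected clicks 13 + 3 + 9 = 25.
slot 6 + slot 8 + slot 5: cost 6 + 4 + 2 = 12 ≤ 20, expected clicks 7 + 13 + 3 = 23.
Best is slot 8, slot 5, and slot 7 with total expected clicks 25.

25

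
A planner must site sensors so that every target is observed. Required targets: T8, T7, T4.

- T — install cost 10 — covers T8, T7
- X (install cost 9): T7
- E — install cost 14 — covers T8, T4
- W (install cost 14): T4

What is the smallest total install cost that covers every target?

23

This is an integer covering problem.
The greedy cost-per-new-target heuristic would pick T and E for 24, but a cheaper cover exists.
Choose X and E: together they cover T8, T7, T4 — every target.
Total install cost: 9 + 14 = 23.
No cover costs less than 23.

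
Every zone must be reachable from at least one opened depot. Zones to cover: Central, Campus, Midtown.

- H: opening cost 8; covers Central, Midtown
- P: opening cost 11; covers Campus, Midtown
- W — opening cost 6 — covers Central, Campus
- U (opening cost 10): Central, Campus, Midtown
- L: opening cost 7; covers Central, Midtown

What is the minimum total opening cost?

U alone covers Central, Campus, Midtown — every zone.
Total opening cost: 10.

10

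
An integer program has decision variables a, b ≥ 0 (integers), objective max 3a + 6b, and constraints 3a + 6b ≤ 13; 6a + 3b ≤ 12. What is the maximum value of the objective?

The continuous relaxation peaks at (0, 2.17) with value 13.00; rounding to a feasible lattice point costs some objective.
(a,b)=(0,2) is feasible, giving 12.
(a,b)=(1,1) is feasible, giving 9.
(a,b)=(0,1) is feasible, giving 6.
No feasible integer point exceeds 12.

12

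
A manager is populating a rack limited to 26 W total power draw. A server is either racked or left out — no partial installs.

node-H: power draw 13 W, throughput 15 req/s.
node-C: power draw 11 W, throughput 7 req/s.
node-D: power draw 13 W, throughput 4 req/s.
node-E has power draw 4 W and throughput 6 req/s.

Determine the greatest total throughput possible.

22

Allowing fractional choices, the relaxed optimum would be about 26.7, but servers are indivisible.
node-H + node-C: power draw 13 + 11 = 24 ≤ 26, throughput 15 + 7 = 22.
node-H + node-E: power draw 13 + 4 = 17 ≤ 26, throughput 15 + 6 = 21.
node-H + node-D: power draw 13 + 13 = 26 ≤ 26, throughput 15 + 4 = 19.
Best is node-H and node-C with total throughput 22.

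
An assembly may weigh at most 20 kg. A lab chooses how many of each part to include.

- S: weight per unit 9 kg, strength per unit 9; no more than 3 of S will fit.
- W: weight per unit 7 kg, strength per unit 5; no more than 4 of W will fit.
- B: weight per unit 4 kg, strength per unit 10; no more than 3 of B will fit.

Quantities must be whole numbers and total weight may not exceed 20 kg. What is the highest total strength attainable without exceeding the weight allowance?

3×B: weight 12 ≤ 20, strength 3·10 = 30.
1×W and 3×B: weight 19 ≤ 20, strength 1·5 + 3·10 = 35.
Best is 35.

35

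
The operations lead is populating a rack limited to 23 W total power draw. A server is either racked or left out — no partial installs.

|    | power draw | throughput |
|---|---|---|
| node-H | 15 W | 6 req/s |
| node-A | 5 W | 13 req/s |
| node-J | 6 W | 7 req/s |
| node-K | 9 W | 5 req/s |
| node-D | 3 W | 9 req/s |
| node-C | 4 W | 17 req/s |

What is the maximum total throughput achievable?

node-A + node-J + node-D + node-C: power draw 5 + 6 + 3 + 4 = 18 ≤ 23, throughput 13 + 7 + 9 + 17 = 46.
node-A + node-K + node-D + node-C: power draw 5 + 9 + 3 + 4 = 21 ≤ 23, throughput 13 + 5 + 9 + 17 = 44.
Best is node-A, node-J, node-D, and node-C with total throughput 46.

46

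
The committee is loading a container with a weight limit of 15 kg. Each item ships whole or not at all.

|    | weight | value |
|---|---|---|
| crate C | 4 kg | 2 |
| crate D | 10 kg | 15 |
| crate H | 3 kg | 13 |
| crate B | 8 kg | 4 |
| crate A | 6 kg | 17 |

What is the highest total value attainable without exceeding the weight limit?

Treat it as a binary knapsack problem.
Take crate C, crate H, and crate A: weight 4 + 3 + 6 = 13 ≤ 15, value 2 + 13 + 17 = 32.
No other feasible combination does better.

32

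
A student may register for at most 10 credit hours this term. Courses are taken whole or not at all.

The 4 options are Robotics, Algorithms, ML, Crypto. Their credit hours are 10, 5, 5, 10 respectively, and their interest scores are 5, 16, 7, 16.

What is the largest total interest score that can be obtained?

This is a 0-1 knapsack instance.
Allowing fractional choices, the relaxed optimum would be about 24.0, but courses are indivisible.
Crypto: credit hours 10 ≤ 10, interest score 16.
Algorithms: credit hours 5 ≤ 10, interest score 16.
Algorithms + ML: credit hours 5 + 5 = 10 ≤ 10, interest score 16 + 7 = 23.
Best is Algorithms and ML with total interest score 23.

23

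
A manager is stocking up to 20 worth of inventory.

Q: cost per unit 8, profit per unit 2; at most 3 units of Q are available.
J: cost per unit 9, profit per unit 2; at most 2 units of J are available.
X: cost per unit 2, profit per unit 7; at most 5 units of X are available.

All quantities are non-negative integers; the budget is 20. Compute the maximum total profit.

37

X has the best ratio (7/2); taking only X gives at most 5×7 = 35 (stopped by the supply cap of 5).
Mixing does better — 1×J and 5×X: cost 19 ≤ 20, profit 1·2 + 5·7 = 37.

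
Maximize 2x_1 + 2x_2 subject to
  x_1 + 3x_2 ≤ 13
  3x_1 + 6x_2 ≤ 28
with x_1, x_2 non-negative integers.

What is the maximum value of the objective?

Relaxing integrality, the LP optimum is 18.67 at (x_1,x_2) = (9.33, 0), which is not an integer point.
(x_1,x_2)=(9,0): 1·9+3·0=9≤13, 3·9+6·0=27≤28, objective 18.
(x_1,x_2)=(8,0): 1·8+3·0=8≤13, 3·8+6·0=24≤28, objective 16.
The best lattice point is (9,0), giving 18.

18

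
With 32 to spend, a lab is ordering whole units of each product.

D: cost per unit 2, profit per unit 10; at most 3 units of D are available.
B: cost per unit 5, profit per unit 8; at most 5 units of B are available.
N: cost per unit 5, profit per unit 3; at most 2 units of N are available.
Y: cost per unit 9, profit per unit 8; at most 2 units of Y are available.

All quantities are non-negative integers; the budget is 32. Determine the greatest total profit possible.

70

D has the best ratio (10/2); taking only D gives at most 3×10 = 30 (stopped by the supply cap of 3).
Mixing does better — 3×D and 5×B: cost 31 ≤ 32, profit 3·10 + 5·8 = 70.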